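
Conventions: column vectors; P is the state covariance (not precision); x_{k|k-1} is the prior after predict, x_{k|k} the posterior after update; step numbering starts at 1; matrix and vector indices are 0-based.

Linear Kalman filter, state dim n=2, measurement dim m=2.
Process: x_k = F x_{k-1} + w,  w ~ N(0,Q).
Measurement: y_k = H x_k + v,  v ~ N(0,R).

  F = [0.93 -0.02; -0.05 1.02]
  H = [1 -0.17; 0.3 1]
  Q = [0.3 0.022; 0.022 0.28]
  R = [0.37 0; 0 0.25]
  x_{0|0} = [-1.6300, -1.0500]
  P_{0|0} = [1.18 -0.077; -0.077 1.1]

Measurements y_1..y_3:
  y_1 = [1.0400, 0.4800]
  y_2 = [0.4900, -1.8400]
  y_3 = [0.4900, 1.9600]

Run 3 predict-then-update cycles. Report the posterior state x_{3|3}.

x_post = [0.6861, 0.6734]

step 1: x^-=[-1.4949, -0.9895]  P^-=[1.3239 -0.1284; -0.1284 1.4352]  S=[1.7790 0.0313; 0.0313 1.7273]  K=[0.7539 0.1419; -0.2236 0.8126]  nu=[2.3667, 1.9180]  x^+=[0.5616, 0.0399]  P^+=[0.2712 -0.0459; -0.0459 0.2169]
step 2: x^-=[0.5215, 0.0126]  P^-=[0.5363 -0.0386; -0.0386 0.5110]  S=[0.9342 0.0374; 0.0374 0.7862]  K=[0.5760 0.1282; -0.1600 0.6429]  nu=[-0.0294, -2.0090]  x^+=[0.2471, -1.2744]  P^+=[0.2080 -0.0303; -0.0303 0.1698]
step 3: x^-=[0.2553, -1.3122]  P^-=[0.4811 -0.0199; -0.0199 0.4603]  S=[0.8711 0.0471; 0.0471 0.7416]  K=[0.5489 0.1328; -0.1464 0.6219]  nu=[0.0116, 3.1957]  x^+=[0.6861, 0.6734]  P^+=[0.1986 -0.0264; -0.0264 0.1634]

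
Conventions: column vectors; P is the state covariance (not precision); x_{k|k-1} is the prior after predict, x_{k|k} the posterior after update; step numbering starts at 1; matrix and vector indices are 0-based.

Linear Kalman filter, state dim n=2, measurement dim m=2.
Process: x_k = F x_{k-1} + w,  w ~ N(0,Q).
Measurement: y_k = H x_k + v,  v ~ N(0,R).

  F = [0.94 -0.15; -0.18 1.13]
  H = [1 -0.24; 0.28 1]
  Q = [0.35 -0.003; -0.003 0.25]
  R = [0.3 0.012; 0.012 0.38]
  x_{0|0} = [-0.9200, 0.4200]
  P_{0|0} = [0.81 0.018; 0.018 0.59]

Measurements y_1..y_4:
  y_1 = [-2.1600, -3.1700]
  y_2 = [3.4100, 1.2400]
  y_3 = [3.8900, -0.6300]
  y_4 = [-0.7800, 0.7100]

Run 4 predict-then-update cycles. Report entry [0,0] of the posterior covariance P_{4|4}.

P_post[0,0] = 0.1834

step 1: x^-=[-0.9278, 0.6402]  P^-=[1.0739 -0.2205; -0.2205 1.0223]  S=[1.5386 -0.1383; -0.1383 1.3630]  K=[0.7444 0.1344; -0.2416 0.6802]  nu=[-1.0786, -3.5504]  x^+=[-2.2079, -1.5143]  P^+=[0.2243 -0.0028; -0.0028 0.2564]
step 2: x^-=[-1.8483, -1.3137]  P^-=[0.5547 -0.0874; -0.0874 0.5858]  S=[0.9304 -0.0548; -0.0548 0.9603]  K=[0.6250 0.1064; -0.2113 0.5724]  nu=[4.9430, 3.0712]  x^+=[1.5679, -0.6003]  P^+=[0.1877 -0.0046; -0.0046 0.2163]
step 3: x^-=[1.5639, -0.9606]  P^-=[0.5220 -0.0765; -0.0765 0.5341]  S=[0.8895 -0.0413; -0.0413 0.9122]  K=[0.6123 0.1042; -0.2044 0.5528]  nu=[2.0956, -0.1073]  x^+=[2.8359, -1.4482]  P^+=[0.1839 -0.0045; -0.0045 0.2089]
step 4: x^-=[2.8830, -2.1469]  P^-=[0.5184 -0.0745; -0.0745 0.5245]  S=[0.8844 -0.0382; -0.0382 0.9035]  K=[0.6109 0.1041; -0.2028 0.5489]  nu=[-4.1782, 2.0497]  x^+=[0.5438, -0.1743]  P^+=[0.1834 -0.0045; -0.0045 0.2074]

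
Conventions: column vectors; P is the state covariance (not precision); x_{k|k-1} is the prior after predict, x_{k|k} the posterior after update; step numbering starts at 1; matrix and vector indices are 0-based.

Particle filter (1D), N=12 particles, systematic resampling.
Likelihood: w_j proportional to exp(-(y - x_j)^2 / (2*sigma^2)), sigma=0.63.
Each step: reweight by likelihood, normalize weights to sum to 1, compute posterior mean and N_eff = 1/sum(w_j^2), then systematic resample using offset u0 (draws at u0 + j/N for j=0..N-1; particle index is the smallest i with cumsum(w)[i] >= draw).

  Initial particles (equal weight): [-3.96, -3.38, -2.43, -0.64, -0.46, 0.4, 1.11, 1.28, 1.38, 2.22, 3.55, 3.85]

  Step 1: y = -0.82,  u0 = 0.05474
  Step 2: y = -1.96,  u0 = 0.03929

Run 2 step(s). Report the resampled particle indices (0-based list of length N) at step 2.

resampled_idx = [0, 1, 1, 2, 3, 3, 4, 5, 6, 7, 8, 10]

step 1: w=[0.0000, 0.0001, 0.0189, 0.4761, 0.4212, 0.0760, 0.0045, 0.0019, 0.0011, 0.0000, 0.0000, 0.0000]  mean=-0.5054  Neff=2.4375  idx=[3, 3, 3, 3, 3, 3, 4, 4, 4, 4, 4, 5]
step 2: w=[0.1157, 0.1157, 0.1157, 0.1157, 0.1157, 0.1157, 0.0610, 0.0610, 0.0610, 0.0610, 0.0610, 0.0009]  mean=-0.5841  Neff=10.1129  idx=[0, 1, 1, 2, 3, 3, 4, 5, 6, 7, 8, 10]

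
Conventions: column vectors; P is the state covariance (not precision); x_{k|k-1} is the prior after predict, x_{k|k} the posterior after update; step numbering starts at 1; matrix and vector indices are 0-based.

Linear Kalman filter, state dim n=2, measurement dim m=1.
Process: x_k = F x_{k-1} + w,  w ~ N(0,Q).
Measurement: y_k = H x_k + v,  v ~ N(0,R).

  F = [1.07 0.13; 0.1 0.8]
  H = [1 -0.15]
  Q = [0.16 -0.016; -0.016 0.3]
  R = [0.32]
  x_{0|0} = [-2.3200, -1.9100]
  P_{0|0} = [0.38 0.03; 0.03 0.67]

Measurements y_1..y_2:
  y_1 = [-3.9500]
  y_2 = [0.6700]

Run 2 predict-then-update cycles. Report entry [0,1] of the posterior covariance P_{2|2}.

P_post[0,1] = 0.1459

step 1: x^-=[-2.7307, -1.7600]  P^-=[0.6147 0.1204; 0.1204 0.7374]  S=[0.9152]  K=[0.6520; 0.0107]  nu=[-1.4833]  x^+=[-3.6977, -1.7759]  P^+=[0.2257 0.1140; 0.1140 0.7373]
step 2: x^-=[-4.1875, -1.7905]  P^-=[0.4626 0.1839; 0.1839 0.7924]  S=[0.7453]  K=[0.5837; 0.0873]  nu=[4.5889]  x^+=[-1.5088, -1.3899]  P^+=[0.2087 0.1459; 0.1459 0.7867]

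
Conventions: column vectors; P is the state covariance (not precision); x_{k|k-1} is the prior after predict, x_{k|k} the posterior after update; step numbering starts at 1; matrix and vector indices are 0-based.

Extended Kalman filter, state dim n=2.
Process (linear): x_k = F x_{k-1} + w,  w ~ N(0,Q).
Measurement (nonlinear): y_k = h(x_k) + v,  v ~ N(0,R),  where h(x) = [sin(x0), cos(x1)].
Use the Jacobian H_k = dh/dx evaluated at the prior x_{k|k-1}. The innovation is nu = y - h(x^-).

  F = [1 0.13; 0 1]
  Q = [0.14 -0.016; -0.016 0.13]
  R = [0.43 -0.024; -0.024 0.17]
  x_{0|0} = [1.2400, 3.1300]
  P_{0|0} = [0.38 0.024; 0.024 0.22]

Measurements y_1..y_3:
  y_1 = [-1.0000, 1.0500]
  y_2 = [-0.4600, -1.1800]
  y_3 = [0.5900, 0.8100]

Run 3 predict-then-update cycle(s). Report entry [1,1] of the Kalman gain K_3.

step 1: x^-=[1.6469, 3.1300]  P^-=[0.5300 0.0366; 0.0366 0.3500]  H_jac=[-0.0760 0.0000; 0.0000 -0.0116]  S=[0.4331 -0.0240; -0.0240 0.1700]  K=[-0.0939 -0.0157; -0.0078 -0.0250]  nu=[-1.9971, 2.0499]  x^+=[1.8022, 3.0944]  P^+=[0.5262 0.0363; 0.0363 0.3499]
step 2: x^-=[2.2045, 3.0944]  P^-=[0.6815 0.0658; 0.0658 0.4799]  H_jac=[-0.5921 0.0000; 0.0000 -0.0472]  S=[0.6689 -0.0222; -0.0222 0.1711]  K=[-0.6064 -0.0967; -0.0629 -0.1404]  nu=[-1.2659, -0.1811]  x^+=[2.9897, 3.1994]  P^+=[0.4365 0.0400; 0.0400 0.4743]
step 3: x^-=[3.4056, 3.1994]  P^-=[0.5949 0.0856; 0.0856 0.6043]  H_jac=[-0.9654 0.0000; 0.0000 0.0578]  S=[0.9844 -0.0288; -0.0288 0.1720]  K=[-0.5854 -0.0692; -0.0784 0.1899]  nu=[0.8509, 1.8083]  x^+=[2.7824, 3.4761]  P^+=[0.2590 0.0396; 0.0396 0.5911]

K[1,1] = 0.1899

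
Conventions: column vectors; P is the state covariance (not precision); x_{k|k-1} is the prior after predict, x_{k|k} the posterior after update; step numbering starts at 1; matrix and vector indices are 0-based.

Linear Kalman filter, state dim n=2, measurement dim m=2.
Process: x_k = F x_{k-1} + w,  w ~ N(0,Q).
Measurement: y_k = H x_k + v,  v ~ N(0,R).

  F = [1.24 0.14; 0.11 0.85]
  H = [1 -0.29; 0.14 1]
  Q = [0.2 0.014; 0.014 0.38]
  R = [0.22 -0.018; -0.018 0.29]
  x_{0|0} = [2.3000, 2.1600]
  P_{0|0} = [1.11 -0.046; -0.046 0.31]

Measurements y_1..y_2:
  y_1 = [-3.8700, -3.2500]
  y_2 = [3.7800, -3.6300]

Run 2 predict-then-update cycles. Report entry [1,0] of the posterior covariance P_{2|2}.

step 1: x^-=[3.1544, 2.0890]  P^-=[1.8968 0.1531; 0.1531 0.6088]  S=[2.0792 0.2179; 0.2179 0.9789]  K=[0.8663 0.2349; -0.0806 0.6618]  nu=[-6.4186, -5.7806]  x^+=[-3.7638, -1.2191]  P^+=[0.1937 0.0254; 0.0254 0.1898]
step 2: x^-=[-4.8377, -1.4502]  P^-=[0.5104 0.0902; 0.0902 0.5242]  S=[0.7222 -0.0121; -0.0121 0.8495]  K=[0.6739 0.1998; -0.0751 0.6309]  nu=[8.1972, -1.5025]  x^+=[0.3859, -3.0139]  P^+=[0.1518 0.0246; 0.0246 0.1809]

P_post[1,0] = 0.0246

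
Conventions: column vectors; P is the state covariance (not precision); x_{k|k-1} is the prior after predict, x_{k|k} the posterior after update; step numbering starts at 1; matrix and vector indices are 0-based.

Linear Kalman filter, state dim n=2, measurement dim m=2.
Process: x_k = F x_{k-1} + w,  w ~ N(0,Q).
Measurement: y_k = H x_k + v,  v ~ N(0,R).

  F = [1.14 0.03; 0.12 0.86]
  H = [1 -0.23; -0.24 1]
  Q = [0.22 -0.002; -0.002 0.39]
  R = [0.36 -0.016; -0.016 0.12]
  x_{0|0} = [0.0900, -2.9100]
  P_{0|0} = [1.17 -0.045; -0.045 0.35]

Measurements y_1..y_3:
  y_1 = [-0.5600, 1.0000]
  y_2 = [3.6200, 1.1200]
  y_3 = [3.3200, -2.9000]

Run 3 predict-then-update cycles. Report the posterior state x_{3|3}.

x_post = [2.8609, -1.4516]

step 1: x^-=[0.0153, -2.4918]  P^-=[1.7378 0.1228; 0.1228 0.6564]  S=[2.0760 -0.4545; -0.4545 0.8176]  K=[0.8478 0.1114; 0.1757 0.8645]  nu=[-1.1484, 3.4955]  x^+=[-0.5691, 0.3283]  P^+=[0.3211 0.0769; 0.0769 0.1194]
step 2: x^-=[-0.6389, 0.2140]  P^-=[0.6427 0.1206; 0.1206 0.4988]  S=[0.9736 -0.1577; -0.1577 0.5979]  K=[0.6503 0.1153; 0.1393 0.8225]  nu=[4.3081, 0.7526]  x^+=[2.2494, 1.4332]  P^+=[0.2467 0.0626; 0.0626 0.1115]
step 3: x^-=[2.6074, 1.5025]  P^-=[0.5450 0.0962; 0.0962 0.4889]  S=[0.8865 -0.1577; -0.1577 0.5941]  K=[0.6081 0.1033; 0.1272 0.8178]  nu=[1.0582, -3.7767]  x^+=[2.8609, -1.4516]  P^+=[0.2306 0.0580; 0.0580 0.1100]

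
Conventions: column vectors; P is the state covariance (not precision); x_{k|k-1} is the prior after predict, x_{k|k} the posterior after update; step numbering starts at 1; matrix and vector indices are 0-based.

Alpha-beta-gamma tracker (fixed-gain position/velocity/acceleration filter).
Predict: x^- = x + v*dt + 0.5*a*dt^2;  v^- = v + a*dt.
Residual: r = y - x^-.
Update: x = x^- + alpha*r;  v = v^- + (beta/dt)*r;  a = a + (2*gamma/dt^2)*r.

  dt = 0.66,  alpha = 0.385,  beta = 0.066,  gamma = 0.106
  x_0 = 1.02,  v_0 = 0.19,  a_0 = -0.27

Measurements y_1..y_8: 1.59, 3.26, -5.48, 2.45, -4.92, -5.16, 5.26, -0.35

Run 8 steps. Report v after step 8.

step 1: x_pred=1.0866  r=0.5034  x^+=1.2804  v^+=0.0621  a^+=-0.0250
step 2: x_pred=1.3160  r=1.9440  x^+=2.0644  v^+=0.2400  a^+=0.9211
step 3: x_pred=2.4235  r=-7.9035  x^+=-0.6194  v^+=0.0576  a^+=-2.9254
step 4: x_pred=-1.2185  r=3.6685  x^+=0.1939  v^+=-1.5063  a^+=-1.1400
step 5: x_pred=-1.0485  r=-3.8715  x^+=-2.5390  v^+=-2.6458  a^+=-3.0242
step 6: x_pred=-4.9439  r=-0.2161  x^+=-5.0271  v^+=-4.6634  a^+=-3.1293
step 7: x_pred=-8.7865  r=14.0465  x^+=-3.3786  v^+=-5.3241  a^+=3.7069
step 8: x_pred=-6.0851  r=5.7351  x^+=-3.8771  v^+=-2.3040  a^+=6.4981

v_post = -2.3040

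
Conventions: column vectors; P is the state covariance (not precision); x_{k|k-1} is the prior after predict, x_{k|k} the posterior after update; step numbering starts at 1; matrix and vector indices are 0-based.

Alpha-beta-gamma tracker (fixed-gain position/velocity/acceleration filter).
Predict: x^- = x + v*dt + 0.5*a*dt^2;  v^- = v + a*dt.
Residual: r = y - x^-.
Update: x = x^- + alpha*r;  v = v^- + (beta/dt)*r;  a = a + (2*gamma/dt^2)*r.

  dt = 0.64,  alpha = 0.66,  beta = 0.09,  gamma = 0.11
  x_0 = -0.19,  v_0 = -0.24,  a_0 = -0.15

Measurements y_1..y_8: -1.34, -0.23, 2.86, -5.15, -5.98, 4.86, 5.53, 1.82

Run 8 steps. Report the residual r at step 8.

resid = -3.6220

step 1: x_pred=-0.3743  r=-0.9657  x^+=-1.0117  v^+=-0.4718  a^+=-0.6687
step 2: x_pred=-1.4506  r=1.2206  x^+=-0.6450  v^+=-0.7281  a^+=-0.0131
step 3: x_pred=-1.1137  r=3.9737  x^+=1.5090  v^+=-0.1777  a^+=2.1212
step 4: x_pred=1.8296  r=-6.9796  x^+=-2.7769  v^+=0.1984  a^+=-1.6276
step 5: x_pred=-2.9833  r=-2.9967  x^+=-4.9611  v^+=-1.2647  a^+=-3.2372
step 6: x_pred=-6.4335  r=11.2935  x^+=1.0202  v^+=-1.7484  a^+=2.8287
step 7: x_pred=0.4805  r=5.0495  x^+=3.8132  v^+=0.7720  a^+=5.5408
step 8: x_pred=5.4420  r=-3.6220  x^+=3.0515  v^+=3.8088  a^+=3.5954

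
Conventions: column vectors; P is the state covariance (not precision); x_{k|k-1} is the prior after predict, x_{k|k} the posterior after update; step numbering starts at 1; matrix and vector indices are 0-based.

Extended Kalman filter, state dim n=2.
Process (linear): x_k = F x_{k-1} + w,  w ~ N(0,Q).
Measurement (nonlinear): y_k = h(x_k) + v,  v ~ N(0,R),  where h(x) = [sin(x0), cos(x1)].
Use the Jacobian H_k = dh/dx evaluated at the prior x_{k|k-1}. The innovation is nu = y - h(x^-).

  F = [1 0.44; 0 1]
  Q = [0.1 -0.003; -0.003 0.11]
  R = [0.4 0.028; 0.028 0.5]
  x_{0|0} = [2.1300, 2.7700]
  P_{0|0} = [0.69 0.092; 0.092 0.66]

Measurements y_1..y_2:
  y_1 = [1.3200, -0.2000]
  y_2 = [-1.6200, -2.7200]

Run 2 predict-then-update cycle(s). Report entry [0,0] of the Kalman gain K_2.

step 1: x^-=[3.3488, 2.7700]  P^-=[0.9987 0.3794; 0.3794 0.7700]  H_jac=[-0.9786 0.0000; 0.0000 -0.3631]  S=[1.3565 0.1628; 0.1628 0.6015]  K=[-0.7163 -0.0351; -0.2252 -0.4038]  nu=[1.5257, 0.7318]  x^+=[2.2302, 2.1308]  P^+=[0.2938 0.1036; 0.1036 0.5735]
step 2: x^-=[3.1678, 2.1308]  P^-=[0.5960 0.3529; 0.3529 0.6835]  H_jac=[-0.9997 0.0000; 0.0000 -0.8472]  S=[0.9956 0.3269; 0.3269 0.9906]  K=[-0.5600 -0.1171; -0.1822 -0.5244]  nu=[-1.5938, -2.1888]  x^+=[4.3165, 3.5691]  P^+=[0.2274 0.0876; 0.0876 0.3155]

K[0,0] = -0.5600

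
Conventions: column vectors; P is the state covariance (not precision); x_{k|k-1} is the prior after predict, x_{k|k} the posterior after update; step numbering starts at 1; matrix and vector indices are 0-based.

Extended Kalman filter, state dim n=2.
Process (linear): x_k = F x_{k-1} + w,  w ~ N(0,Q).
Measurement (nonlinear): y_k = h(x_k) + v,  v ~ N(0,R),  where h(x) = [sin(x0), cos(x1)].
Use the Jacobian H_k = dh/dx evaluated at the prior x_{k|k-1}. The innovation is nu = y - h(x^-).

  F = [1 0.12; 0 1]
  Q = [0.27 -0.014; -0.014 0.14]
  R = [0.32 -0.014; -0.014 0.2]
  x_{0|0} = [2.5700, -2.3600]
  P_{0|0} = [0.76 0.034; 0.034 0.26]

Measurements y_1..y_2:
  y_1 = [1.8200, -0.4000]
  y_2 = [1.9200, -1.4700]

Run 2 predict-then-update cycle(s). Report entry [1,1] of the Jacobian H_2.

step 1: x^-=[2.2868, -2.3600]  P^-=[1.0419 0.0512; 0.0512 0.4000]  H_jac=[-0.6564 0.0000; 0.0000 0.7044]  S=[0.7689 -0.0377; -0.0377 0.3985]  K=[-0.8891 0.0064; -0.0091 0.7062]  nu=[1.0656, 0.3098]  x^+=[1.3414, -2.1509]  P^+=[0.4336 0.0195; 0.0195 0.2007]
step 2: x^-=[1.0833, -2.1509]  P^-=[0.7112 0.0296; 0.0296 0.3407]  H_jac=[0.4685 0.0000; 0.0000 0.8364]  S=[0.4761 -0.0024; -0.0024 0.4383]  K=[0.7001 0.0603; 0.0324 0.6503]  nu=[1.0365, -0.9219]  x^+=[1.7533, -2.7168]  P^+=[0.4764 0.0027; 0.0027 0.1550]

H_jac[1,1] = 0.8364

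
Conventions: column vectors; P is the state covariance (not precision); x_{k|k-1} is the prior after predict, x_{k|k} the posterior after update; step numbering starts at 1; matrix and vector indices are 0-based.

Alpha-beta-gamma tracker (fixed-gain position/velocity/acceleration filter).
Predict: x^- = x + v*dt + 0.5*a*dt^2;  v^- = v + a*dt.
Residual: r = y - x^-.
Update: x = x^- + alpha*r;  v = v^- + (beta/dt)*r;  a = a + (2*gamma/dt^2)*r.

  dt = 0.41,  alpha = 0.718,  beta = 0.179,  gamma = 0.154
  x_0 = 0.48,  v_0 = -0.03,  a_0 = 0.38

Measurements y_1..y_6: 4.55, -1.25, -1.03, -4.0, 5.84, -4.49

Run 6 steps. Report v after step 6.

v_post = -3.4011

step 1: x_pred=0.4996  r=4.0504  x^+=3.4078  v^+=1.8941  a^+=7.8012
step 2: x_pred=4.8401  r=-6.0901  x^+=0.4674  v^+=2.4338  a^+=-3.3573
step 3: x_pred=1.1831  r=-2.2131  x^+=-0.4059  v^+=0.0911  a^+=-7.4122
step 4: x_pred=-0.9915  r=-3.0085  x^+=-3.1516  v^+=-4.2613  a^+=-12.9244
step 5: x_pred=-5.9851  r=11.8251  x^+=2.5053  v^+=-4.3977  a^+=8.7420
step 6: x_pred=1.4371  r=-5.9271  x^+=-2.8186  v^+=-3.4011  a^+=-2.1178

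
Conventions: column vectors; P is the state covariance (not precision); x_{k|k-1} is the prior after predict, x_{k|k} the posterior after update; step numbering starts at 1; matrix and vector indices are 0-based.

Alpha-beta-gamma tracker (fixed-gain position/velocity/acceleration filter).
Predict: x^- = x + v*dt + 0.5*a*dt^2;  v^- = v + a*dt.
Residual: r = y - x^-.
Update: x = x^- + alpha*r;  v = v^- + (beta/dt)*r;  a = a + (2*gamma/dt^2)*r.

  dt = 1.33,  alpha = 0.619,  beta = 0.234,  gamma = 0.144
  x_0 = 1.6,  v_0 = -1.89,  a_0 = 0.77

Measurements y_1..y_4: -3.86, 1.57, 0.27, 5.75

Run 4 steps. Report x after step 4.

step 1: x_pred=-0.2327  r=-3.6273  x^+=-2.4780  v^+=-1.5041  a^+=0.1794
step 2: x_pred=-4.3197  r=5.8897  x^+=-0.6740  v^+=-0.2292  a^+=1.1384
step 3: x_pred=0.0280  r=0.2420  x^+=0.1778  v^+=1.3274  a^+=1.1778
step 4: x_pred=2.9849  r=2.7651  x^+=4.6965  v^+=3.3803  a^+=1.6280

x_post = 4.6965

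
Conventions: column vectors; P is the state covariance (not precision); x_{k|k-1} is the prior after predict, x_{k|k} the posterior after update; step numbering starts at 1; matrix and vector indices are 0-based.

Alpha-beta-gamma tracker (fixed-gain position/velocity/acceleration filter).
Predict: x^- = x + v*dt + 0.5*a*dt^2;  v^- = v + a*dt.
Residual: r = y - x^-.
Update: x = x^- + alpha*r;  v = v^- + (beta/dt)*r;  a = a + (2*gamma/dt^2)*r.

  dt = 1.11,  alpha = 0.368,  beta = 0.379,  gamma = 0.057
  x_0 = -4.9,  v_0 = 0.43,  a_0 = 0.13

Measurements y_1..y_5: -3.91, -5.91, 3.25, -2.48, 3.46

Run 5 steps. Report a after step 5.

step 1: x_pred=-4.3426  r=0.4326  x^+=-4.1834  v^+=0.7220  a^+=0.1700
step 2: x_pred=-3.2772  r=-2.6328  x^+=-4.2461  v^+=0.0118  a^+=-0.0736
step 3: x_pred=-4.2783  r=7.5283  x^+=-1.5079  v^+=2.5006  a^+=0.6230
step 4: x_pred=1.6516  r=-4.1316  x^+=0.1312  v^+=1.7814  a^+=0.2407
step 5: x_pred=2.2569  r=1.2031  x^+=2.6996  v^+=2.4594  a^+=0.3520

a_post = 0.3520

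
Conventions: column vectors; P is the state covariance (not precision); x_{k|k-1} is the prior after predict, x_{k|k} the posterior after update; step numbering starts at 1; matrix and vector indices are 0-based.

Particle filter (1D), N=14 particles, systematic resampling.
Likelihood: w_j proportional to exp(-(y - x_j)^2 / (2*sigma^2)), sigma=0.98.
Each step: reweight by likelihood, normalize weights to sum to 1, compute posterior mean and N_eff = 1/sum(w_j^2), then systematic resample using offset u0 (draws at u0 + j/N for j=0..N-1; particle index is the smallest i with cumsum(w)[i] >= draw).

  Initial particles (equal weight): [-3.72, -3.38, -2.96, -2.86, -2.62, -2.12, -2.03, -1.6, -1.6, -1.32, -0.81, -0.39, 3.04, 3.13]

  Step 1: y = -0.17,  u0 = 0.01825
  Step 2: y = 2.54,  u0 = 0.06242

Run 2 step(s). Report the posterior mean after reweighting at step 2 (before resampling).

step 1: w=[0.0004, 0.0014, 0.0051, 0.0068, 0.0130, 0.0409, 0.0489, 0.1021, 0.1021, 0.1487, 0.2393, 0.2888, 0.0014, 0.0010]  mean=-1.0832  Neff=5.3216  idx=[4, 6, 7, 8, 8, 9, 9, 10, 10, 10, 11, 11, 11, 11]
step 2: w=[0.0000, 0.0003, 0.0024, 0.0024, 0.0024, 0.0077, 0.0077, 0.0520, 0.0520, 0.0520, 0.2053, 0.2053, 0.2053, 0.2053]  mean=-0.4790  Neff=5.6556  idx=[7, 9, 10, 10, 10, 11, 11, 11, 12, 12, 12, 13, 13, 13]

post_mean = -0.4790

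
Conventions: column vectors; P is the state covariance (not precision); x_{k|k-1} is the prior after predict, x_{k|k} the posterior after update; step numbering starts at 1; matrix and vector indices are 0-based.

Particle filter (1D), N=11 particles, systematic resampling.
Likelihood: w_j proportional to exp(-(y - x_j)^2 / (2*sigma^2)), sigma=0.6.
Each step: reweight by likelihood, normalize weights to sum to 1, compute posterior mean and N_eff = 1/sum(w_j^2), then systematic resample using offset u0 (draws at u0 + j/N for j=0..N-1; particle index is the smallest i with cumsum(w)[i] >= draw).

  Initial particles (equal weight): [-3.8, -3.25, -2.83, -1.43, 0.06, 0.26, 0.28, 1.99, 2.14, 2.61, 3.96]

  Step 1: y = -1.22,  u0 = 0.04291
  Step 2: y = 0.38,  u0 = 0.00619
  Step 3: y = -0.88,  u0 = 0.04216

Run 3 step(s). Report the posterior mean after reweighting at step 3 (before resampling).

post_mean = -0.2165

step 1: w=[0.0001, 0.0028, 0.0234, 0.8069, 0.0881, 0.0409, 0.0377, 0.0000, 0.0000, 0.0000, 0.0000]  mean=-1.2031  Neff=1.5094  idx=[3, 3, 3, 3, 3, 3, 3, 3, 3, 4, 5]
step 2: w=[0.0054, 0.0054, 0.0054, 0.0054, 0.0054, 0.0054, 0.0054, 0.0054, 0.0054, 0.4465, 0.5045]  mean=0.0880  Neff=2.2017  idx=[1, 9, 9, 9, 9, 9, 10, 10, 10, 10, 10]
step 3: w=[0.2231, 0.0995, 0.0995, 0.0995, 0.0995, 0.0995, 0.0559, 0.0559, 0.0559, 0.0559, 0.0559]  mean=-0.2165  Neff=8.7035  idx=[0, 0, 1, 1, 2, 3, 4, 5, 6, 8, 10]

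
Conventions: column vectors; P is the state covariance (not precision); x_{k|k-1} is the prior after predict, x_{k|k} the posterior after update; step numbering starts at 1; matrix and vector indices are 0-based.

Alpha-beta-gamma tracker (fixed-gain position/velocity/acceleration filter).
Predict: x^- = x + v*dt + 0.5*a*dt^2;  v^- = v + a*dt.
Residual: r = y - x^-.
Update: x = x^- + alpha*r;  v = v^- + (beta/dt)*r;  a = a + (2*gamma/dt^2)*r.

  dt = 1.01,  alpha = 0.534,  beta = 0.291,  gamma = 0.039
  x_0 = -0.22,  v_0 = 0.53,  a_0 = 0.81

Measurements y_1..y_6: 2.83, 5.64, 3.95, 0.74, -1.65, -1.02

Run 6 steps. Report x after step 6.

x_post = -0.2980

step 1: x_pred=0.7284  r=2.1016  x^+=1.8507  v^+=1.9536  a^+=0.9707
step 2: x_pred=4.3189  r=1.3211  x^+=5.0244  v^+=3.3146  a^+=1.0717
step 3: x_pred=8.9188  r=-4.9688  x^+=6.2654  v^+=2.9655  a^+=0.6918
step 4: x_pred=9.6134  r=-8.8734  x^+=4.8750  v^+=1.1076  a^+=0.0133
step 5: x_pred=6.0004  r=-7.6504  x^+=1.9151  v^+=-1.0832  a^+=-0.5717
step 6: x_pred=0.5294  r=-1.5494  x^+=-0.2980  v^+=-2.1071  a^+=-0.6902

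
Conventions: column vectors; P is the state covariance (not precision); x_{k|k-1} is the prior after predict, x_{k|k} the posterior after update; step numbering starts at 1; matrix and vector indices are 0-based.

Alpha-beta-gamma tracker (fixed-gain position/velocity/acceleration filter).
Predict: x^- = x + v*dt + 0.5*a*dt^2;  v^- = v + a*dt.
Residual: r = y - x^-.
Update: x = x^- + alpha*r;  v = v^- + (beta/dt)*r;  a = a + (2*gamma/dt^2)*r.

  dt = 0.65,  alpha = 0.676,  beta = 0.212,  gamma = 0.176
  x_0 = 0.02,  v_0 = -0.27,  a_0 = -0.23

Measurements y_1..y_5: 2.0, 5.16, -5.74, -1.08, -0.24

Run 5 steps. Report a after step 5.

a_post = -1.9143

step 1: x_pred=-0.2041  r=2.2041  x^+=1.2859  v^+=0.2994  a^+=1.6063
step 2: x_pred=1.8198  r=3.3402  x^+=4.0778  v^+=2.4329  a^+=4.3891
step 3: x_pred=6.5864  r=-12.3264  x^+=-1.7463  v^+=1.2655  a^+=-5.8804
step 4: x_pred=-2.1659  r=1.0859  x^+=-1.4318  v^+=-2.2025  a^+=-4.9757
step 5: x_pred=-3.9146  r=3.6746  x^+=-1.4306  v^+=-4.2383  a^+=-1.9143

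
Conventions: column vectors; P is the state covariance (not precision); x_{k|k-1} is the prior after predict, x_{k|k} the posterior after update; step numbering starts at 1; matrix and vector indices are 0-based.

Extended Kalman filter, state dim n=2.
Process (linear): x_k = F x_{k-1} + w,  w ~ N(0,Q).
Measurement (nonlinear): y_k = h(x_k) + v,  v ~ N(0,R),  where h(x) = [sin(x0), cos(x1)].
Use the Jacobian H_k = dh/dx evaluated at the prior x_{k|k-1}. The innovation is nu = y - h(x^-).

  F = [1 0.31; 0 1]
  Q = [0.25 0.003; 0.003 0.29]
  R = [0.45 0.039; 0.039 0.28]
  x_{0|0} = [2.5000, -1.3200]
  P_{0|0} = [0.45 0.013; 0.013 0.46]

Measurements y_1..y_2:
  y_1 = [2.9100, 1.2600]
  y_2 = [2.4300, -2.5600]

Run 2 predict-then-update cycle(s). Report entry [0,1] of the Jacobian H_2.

step 1: x^-=[2.0908, -1.3200]  P^-=[0.7523 0.1586; 0.1586 0.7500]  H_jac=[-0.4969 0.0000; 0.0000 0.9687]  S=[0.6357 -0.0373; -0.0373 0.9838]  K=[-0.5801 0.1341; -0.0808 0.7354]  nu=[2.0422, 1.0118]  x^+=[1.0419, -0.7408]  P^+=[0.5148 0.0154; 0.0154 0.2093]
step 2: x^-=[0.8122, -0.7408]  P^-=[0.7945 0.0833; 0.0833 0.4993]  H_jac=[0.6879 0.0000; 0.0000 0.6749]  S=[0.8259 0.0777; 0.0777 0.5074]  K=[0.6608 0.0097; 0.0070 0.6630]  nu=[1.7042, -3.2979]  x^+=[1.9065, -2.9154]  P^+=[0.4328 0.0422; 0.0422 0.2755]

H_jac[0,1] = 0.0000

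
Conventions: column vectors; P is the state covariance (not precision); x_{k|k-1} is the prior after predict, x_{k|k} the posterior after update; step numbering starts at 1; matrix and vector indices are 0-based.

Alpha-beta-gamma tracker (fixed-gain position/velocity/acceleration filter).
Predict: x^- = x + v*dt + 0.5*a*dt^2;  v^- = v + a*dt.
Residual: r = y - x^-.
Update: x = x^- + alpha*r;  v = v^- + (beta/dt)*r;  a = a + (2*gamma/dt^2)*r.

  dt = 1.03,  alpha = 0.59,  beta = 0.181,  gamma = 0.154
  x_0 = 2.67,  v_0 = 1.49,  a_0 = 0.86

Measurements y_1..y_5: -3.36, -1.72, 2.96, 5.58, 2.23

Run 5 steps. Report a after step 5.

step 1: x_pred=4.6609  r=-8.0209  x^+=-0.0714  v^+=0.9663  a^+=-1.4686
step 2: x_pred=0.1448  r=-1.8648  x^+=-0.9554  v^+=-0.8741  a^+=-2.0100
step 3: x_pred=-2.9219  r=5.8819  x^+=0.5484  v^+=-1.9108  a^+=-0.3024
step 4: x_pred=-1.5801  r=7.1601  x^+=2.6444  v^+=-0.9640  a^+=1.7763
step 5: x_pred=2.5937  r=-0.3637  x^+=2.3791  v^+=0.8017  a^+=1.6707

a_post = 1.6707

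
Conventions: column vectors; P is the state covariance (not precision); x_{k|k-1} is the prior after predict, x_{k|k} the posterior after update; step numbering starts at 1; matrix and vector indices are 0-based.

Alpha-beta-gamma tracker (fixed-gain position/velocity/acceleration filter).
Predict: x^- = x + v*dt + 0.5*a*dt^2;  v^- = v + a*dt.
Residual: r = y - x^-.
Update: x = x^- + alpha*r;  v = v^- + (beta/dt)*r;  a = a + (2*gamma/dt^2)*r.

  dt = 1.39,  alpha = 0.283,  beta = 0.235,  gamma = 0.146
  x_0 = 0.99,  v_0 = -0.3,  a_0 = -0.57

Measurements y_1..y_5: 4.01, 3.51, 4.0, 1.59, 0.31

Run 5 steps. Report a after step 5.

step 1: x_pred=0.0224  r=3.9876  x^+=1.1509  v^+=-0.4181  a^+=0.0327
step 2: x_pred=0.6012  r=2.9088  x^+=1.4244  v^+=0.1190  a^+=0.4723
step 3: x_pred=2.0461  r=1.9539  x^+=2.5990  v^+=1.1058  a^+=0.7676
step 4: x_pred=4.8776  r=-3.2876  x^+=3.9472  v^+=1.6169  a^+=0.2707
step 5: x_pred=6.4563  r=-6.1463  x^+=4.7169  v^+=0.9541  a^+=-0.6582

a_post = -0.6582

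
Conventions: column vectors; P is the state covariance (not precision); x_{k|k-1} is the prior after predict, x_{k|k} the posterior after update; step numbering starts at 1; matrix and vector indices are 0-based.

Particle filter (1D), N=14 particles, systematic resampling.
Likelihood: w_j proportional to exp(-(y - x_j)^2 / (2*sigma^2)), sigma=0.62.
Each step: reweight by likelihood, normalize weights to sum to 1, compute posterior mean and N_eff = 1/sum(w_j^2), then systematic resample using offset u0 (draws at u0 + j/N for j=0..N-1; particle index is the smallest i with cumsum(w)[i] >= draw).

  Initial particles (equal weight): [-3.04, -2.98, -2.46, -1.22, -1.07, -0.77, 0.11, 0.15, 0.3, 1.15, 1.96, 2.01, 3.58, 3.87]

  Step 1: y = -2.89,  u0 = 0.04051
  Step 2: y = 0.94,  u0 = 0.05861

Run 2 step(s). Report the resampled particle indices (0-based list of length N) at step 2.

resampled_idx = [10, 10, 10, 11, 11, 11, 11, 12, 12, 12, 13, 13, 13, 13]

step 1: w=[0.3481, 0.3547, 0.2818, 0.0095, 0.0048, 0.0010, 0.0000, 0.0000, 0.0000, 0.0000, 0.0000, 0.0000, 0.0000, 0.0000]  mean=-2.8261  Neff=3.0626  idx=[0, 0, 0, 0, 0, 1, 1, 1, 1, 1, 2, 2, 2, 2]
step 2: w=[0.0009, 0.0009, 0.0009, 0.0009, 0.0009, 0.0017, 0.0017, 0.0017, 0.0017, 0.0017, 0.2466, 0.2466, 0.2466, 0.2466]  mean=-2.4673  Neff=4.1094  idx=[10, 10, 10, 11, 11, 11, 11, 12, 12, 12, 13, 13, 13, 13]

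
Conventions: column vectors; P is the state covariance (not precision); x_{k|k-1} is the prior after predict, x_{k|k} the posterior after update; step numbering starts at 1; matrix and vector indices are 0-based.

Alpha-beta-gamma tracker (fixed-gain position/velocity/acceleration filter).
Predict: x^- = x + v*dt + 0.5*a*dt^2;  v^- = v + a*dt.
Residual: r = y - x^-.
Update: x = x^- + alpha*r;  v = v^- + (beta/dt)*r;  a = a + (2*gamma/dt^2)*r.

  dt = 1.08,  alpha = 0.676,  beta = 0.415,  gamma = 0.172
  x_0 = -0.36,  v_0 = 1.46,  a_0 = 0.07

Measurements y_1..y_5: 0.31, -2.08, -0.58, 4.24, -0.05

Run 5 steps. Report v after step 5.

step 1: x_pred=1.2576  r=-0.9476  x^+=0.6170  v^+=1.1715  a^+=-0.2095
step 2: x_pred=1.7600  r=-3.8400  x^+=-0.8358  v^+=-0.5303  a^+=-1.3420
step 3: x_pred=-2.1913  r=1.6113  x^+=-1.1020  v^+=-1.3606  a^+=-0.8668
step 4: x_pred=-3.0770  r=7.3170  x^+=1.8693  v^+=0.5149  a^+=1.2912
step 5: x_pred=3.1784  r=-3.2284  x^+=0.9960  v^+=0.6688  a^+=0.3390

v_post = 0.6688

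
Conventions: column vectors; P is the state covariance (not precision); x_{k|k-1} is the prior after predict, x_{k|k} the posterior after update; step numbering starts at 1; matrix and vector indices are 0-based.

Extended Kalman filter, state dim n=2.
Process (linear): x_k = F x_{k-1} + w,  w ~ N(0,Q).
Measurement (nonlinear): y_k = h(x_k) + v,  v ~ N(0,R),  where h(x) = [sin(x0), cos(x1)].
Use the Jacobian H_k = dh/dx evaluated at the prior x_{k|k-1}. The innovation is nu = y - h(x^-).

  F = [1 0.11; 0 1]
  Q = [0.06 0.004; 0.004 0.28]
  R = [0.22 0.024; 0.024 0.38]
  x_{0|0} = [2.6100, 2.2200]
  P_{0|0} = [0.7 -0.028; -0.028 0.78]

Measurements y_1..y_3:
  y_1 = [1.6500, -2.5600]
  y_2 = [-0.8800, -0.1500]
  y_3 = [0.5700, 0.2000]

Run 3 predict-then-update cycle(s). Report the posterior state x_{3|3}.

x_post = [3.0382, 4.6501]

step 1: x^-=[2.8542, 2.2200]  P^-=[0.7633 0.0618; 0.0618 1.0600]  H_jac=[-0.9590 0.0000; 0.0000 -0.7966]  S=[0.9220 0.0712; 0.0712 1.0526]  K=[-0.7945 0.0070; -0.0023 -0.8020]  nu=[1.3665, -1.9554]  x^+=[1.7549, 3.7851]  P^+=[0.1821 0.0206; 0.0206 0.3827]
step 2: x^-=[2.1712, 3.7851]  P^-=[0.2512 0.0667; 0.0667 0.6627]  H_jac=[-0.5650 0.0000; 0.0000 0.6000]  S=[0.3002 0.0014; 0.0014 0.6186]  K=[-0.4732 0.0658; -0.1285 0.6431]  nu=[-1.7051, 0.6500]  x^+=[3.0208, 4.4222]  P^+=[0.1814 0.0227; 0.0227 0.4021]
step 3: x^-=[3.5072, 4.4222]  P^-=[0.2513 0.0710; 0.0710 0.6821]  H_jac=[-0.9339 0.0000; 0.0000 0.9582]  S=[0.4392 -0.0395; -0.0395 1.0063]  K=[-0.5302 0.0468; -0.0928 0.6459]  nu=[0.9275, 0.4861]  x^+=[3.0382, 4.6501]  P^+=[0.1237 0.0053; 0.0053 0.2538]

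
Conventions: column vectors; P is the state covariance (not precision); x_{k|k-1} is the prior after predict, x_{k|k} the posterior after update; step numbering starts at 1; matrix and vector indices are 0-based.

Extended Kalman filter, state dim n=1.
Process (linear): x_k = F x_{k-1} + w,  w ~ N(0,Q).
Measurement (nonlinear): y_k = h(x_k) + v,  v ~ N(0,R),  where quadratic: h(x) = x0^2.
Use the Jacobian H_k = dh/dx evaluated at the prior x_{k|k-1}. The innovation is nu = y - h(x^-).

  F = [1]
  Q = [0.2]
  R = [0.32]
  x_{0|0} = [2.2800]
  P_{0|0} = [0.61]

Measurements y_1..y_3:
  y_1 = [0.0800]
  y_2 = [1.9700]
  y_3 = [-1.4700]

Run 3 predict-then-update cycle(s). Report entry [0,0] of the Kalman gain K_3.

step 1: x^-=[2.2800]  P^-=[0.8100]  H_jac=[4.5600]  S=[17.1628]  K=[0.2152]  nu=[-5.1184]  x^+=[1.1785]  P^+=[0.0151]
step 2: x^-=[1.1785]  P^-=[0.2151]  H_jac=[2.3569]  S=[1.5149]  K=[0.3347]  nu=[0.5812]  x^+=[1.3730]  P^+=[0.0454]
step 3: x^-=[1.3730]  P^-=[0.2454]  H_jac=[2.7460]  S=[2.1707]  K=[0.3105]  nu=[-3.3551]  x^+=[0.3313]  P^+=[0.0362]

K[0,0] = 0.3105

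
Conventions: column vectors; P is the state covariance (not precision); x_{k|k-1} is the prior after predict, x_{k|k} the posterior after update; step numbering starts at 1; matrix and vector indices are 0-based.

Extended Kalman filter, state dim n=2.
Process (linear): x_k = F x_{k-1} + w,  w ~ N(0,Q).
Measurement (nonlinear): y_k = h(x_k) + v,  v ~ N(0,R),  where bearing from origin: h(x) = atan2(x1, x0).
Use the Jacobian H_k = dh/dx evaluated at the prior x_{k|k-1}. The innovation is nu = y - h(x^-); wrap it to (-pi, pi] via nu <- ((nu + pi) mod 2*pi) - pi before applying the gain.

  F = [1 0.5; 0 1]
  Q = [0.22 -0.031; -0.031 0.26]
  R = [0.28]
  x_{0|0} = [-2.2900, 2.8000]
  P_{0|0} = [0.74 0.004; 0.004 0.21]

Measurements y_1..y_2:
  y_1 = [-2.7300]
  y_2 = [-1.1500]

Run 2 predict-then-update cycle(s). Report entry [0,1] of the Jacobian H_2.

H_jac[0,1] = -0.1457

step 1: x^-=[-0.8900, 2.8000]  P^-=[1.0165 0.0780; 0.0780 0.4700]  H_jac=[-0.3244 -0.1031]  S=[0.3972]  K=[-0.8504; -0.1857]  nu=[1.6746]  x^+=[-2.3142, 2.4890]  P^+=[0.7293 0.0153; 0.0153 0.4563]
step 2: x^-=[-1.0697, 2.4890]  P^-=[1.0786 0.2124; 0.2124 0.7163]  H_jac=[-0.3391 -0.1457]  S=[0.4403]  K=[-0.9012; -0.4008]  nu=[-3.1267]  x^+=[1.7480, 3.7420]  P^+=[0.7211 0.0534; 0.0534 0.6456]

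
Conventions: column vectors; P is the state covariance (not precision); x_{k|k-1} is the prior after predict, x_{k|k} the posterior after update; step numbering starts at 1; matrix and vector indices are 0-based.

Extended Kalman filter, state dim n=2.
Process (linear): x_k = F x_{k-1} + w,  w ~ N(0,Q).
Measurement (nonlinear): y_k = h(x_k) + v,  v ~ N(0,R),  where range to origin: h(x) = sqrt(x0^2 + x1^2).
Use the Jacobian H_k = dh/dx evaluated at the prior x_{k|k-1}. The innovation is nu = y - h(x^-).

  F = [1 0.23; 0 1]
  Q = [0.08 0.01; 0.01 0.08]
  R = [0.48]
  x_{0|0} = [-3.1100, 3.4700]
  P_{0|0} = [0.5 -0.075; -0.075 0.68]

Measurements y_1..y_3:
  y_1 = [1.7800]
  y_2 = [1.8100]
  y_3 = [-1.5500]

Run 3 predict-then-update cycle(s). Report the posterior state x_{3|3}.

step 1: x^-=[-2.3119, 3.4700]  P^-=[0.5815 0.0914; 0.0914 0.7600]  H_jac=[-0.5545 0.8322]  S=[1.1008]  K=[-0.2238; 0.5285]  nu=[-2.3896]  x^+=[-1.7771, 2.2070]  P^+=[0.5263 0.2216; 0.2216 0.4525]
step 2: x^-=[-1.2695, 2.2070]  P^-=[0.7322 0.3357; 0.3357 0.5325]  H_jac=[-0.4986 0.8668]  S=[0.7720]  K=[-0.0960; 0.3811]  nu=[-0.7361]  x^+=[-1.1988, 1.9265]  P^+=[0.7251 0.3639; 0.3639 0.4204]
step 3: x^-=[-0.7558, 1.9265]  P^-=[0.9947 0.4706; 0.4706 0.5004]  H_jac=[-0.3652 0.9309]  S=[0.7263]  K=[0.1030; 0.4047]  nu=[-3.6194]  x^+=[-1.1286, 0.4617]  P^+=[0.9870 0.4403; 0.4403 0.3814]

x_post = [-1.1286, 0.4617]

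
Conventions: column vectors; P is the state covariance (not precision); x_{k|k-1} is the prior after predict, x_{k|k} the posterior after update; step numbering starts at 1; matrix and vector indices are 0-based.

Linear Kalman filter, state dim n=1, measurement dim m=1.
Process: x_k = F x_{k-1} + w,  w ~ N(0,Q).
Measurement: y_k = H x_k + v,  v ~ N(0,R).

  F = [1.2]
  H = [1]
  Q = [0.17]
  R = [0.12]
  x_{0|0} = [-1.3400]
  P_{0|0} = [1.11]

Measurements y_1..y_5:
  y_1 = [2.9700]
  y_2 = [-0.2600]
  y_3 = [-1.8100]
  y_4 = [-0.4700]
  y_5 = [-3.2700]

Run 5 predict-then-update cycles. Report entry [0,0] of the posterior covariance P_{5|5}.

step 1: x^-=[-1.6080]  P^-=[1.7684]  S=[1.8884]  K=[0.9365]  nu=[4.5780]  x^+=[2.6791]  P^+=[0.1124]
step 2: x^-=[3.2149]  P^-=[0.3318]  S=[0.4518]  K=[0.7344]  nu=[-3.4749]  x^+=[0.6629]  P^+=[0.0881]
step 3: x^-=[0.7955]  P^-=[0.2969]  S=[0.4169]  K=[0.7122]  nu=[-2.6055]  x^+=[-1.0600]  P^+=[0.0855]
step 4: x^-=[-1.2721]  P^-=[0.2931]  S=[0.4131]  K=[0.7095]  nu=[0.8021]  x^+=[-0.7030]  P^+=[0.0851]
step 5: x^-=[-0.8436]  P^-=[0.2926]  S=[0.4126]  K=[0.7092]  nu=[-2.4264]  x^+=[-2.5643]  P^+=[0.0851]

P_post[0,0] = 0.0851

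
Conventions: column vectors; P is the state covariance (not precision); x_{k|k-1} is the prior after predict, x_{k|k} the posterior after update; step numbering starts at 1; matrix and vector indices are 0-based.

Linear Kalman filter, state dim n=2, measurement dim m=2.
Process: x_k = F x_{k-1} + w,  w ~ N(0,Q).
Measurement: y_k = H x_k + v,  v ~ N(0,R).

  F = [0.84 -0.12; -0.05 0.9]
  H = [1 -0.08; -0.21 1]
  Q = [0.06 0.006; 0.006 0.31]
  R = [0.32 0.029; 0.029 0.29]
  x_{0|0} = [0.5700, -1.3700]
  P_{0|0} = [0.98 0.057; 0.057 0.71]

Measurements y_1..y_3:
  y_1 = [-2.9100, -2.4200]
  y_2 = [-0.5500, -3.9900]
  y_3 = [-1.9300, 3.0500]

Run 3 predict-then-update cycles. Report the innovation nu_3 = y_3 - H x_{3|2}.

step 1: x^-=[0.6432, -1.2615]  P^-=[0.7502 -0.0684; -0.0684 0.8824]  S=[1.0868 -0.2687; -0.2687 1.2342]  K=[0.6870 -0.0335; 0.0547 0.7385]  nu=[-3.6541, -1.0234]  x^+=[-1.8331, -2.2171]  P^+=[0.2235 0.0571; 0.0571 0.2277]
step 2: x^-=[-1.2737, -1.9038]  P^-=[0.2094 0.0156; 0.0156 0.4899]  S=[0.5301 -0.0384; -0.0384 0.7826]  K=[0.3915 -0.0171; 0.0004 0.6218]  nu=[0.5714, -2.3537]  x^+=[-1.0097, -3.3671]  P^+=[0.1274 0.0331; 0.0331 0.1873]
step 3: x^-=[-0.4441, -2.9799]  P^-=[0.1459 0.0057; 0.0057 0.4591]  S=[0.4680 -0.0326; -0.0326 0.7531]  K=[0.3095 -0.0198; -0.0241 0.6069]  nu=[-1.7243, 5.9367]  x^+=[-1.0951, 0.6647]  P^+=[0.1004 0.0243; 0.0243 0.1804]

innov = [-1.7243, 5.9367]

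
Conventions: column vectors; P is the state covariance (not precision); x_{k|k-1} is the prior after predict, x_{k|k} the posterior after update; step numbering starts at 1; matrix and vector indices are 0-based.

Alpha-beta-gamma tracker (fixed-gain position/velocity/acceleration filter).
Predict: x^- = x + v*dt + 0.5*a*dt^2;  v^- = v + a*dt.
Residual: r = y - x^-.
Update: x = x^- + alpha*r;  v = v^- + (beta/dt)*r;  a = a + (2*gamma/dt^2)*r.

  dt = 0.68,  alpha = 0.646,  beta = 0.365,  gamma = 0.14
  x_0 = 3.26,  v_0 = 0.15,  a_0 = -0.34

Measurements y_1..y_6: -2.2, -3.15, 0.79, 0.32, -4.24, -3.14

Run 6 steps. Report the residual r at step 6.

resid = -1.2795

step 1: x_pred=3.2834  r=-5.4834  x^+=-0.2589  v^+=-3.0245  a^+=-3.6604
step 2: x_pred=-3.1618  r=0.0118  x^+=-3.1542  v^+=-5.5072  a^+=-3.6532
step 3: x_pred=-7.7437  r=8.5337  x^+=-2.2309  v^+=-3.4108  a^+=1.5142
step 4: x_pred=-4.2002  r=4.5202  x^+=-1.2802  v^+=0.0451  a^+=4.2514
step 5: x_pred=-0.2665  r=-3.9735  x^+=-2.8334  v^+=0.8033  a^+=1.8453
step 6: x_pred=-1.8605  r=-1.2795  x^+=-2.6871  v^+=1.3713  a^+=1.0705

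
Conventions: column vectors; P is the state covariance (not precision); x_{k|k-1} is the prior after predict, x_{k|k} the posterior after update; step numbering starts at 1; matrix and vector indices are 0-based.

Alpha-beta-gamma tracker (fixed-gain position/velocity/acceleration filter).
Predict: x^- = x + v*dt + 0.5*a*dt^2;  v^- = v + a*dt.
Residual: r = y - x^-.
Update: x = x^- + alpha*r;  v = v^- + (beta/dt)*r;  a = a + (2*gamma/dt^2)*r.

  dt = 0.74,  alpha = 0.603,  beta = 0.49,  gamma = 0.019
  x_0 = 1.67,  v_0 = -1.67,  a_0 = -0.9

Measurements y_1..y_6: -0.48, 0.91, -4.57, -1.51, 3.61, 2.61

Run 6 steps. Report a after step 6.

a_post = -0.0570

step 1: x_pred=0.1878  r=-0.6678  x^+=-0.2149  v^+=-2.7782  a^+=-0.9463
step 2: x_pred=-2.5299  r=3.4399  x^+=-0.4556  v^+=-1.2007  a^+=-0.7076
step 3: x_pred=-1.5379  r=-3.0321  x^+=-3.3663  v^+=-3.7321  a^+=-0.9180
step 4: x_pred=-6.3794  r=4.8694  x^+=-3.4431  v^+=-1.1871  a^+=-0.5801
step 5: x_pred=-4.4805  r=8.0905  x^+=0.3981  v^+=3.7408  a^+=-0.0187
step 6: x_pred=3.1611  r=-0.5511  x^+=2.8288  v^+=3.3620  a^+=-0.0570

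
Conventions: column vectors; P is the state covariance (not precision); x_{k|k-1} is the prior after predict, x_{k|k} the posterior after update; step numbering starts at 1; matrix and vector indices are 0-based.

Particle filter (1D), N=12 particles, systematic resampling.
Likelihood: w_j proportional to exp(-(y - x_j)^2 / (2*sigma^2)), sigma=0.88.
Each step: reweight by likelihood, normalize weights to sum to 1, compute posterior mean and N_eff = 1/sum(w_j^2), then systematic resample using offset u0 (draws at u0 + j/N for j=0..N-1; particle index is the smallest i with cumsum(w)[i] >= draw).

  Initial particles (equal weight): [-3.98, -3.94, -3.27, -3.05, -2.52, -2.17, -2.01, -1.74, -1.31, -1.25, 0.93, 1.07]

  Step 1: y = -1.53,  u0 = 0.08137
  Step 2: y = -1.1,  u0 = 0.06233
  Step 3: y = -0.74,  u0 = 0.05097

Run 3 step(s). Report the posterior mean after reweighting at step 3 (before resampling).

step 1: w=[0.0038, 0.0043, 0.0258, 0.0409, 0.0966, 0.1397, 0.1568, 0.1768, 0.1764, 0.1730, 0.0037, 0.0023]  mean=-1.8518  Neff=6.7514  idx=[4, 4, 5, 6, 6, 7, 7, 8, 8, 9, 9, 11]
step 2: w=[0.0354, 0.0354, 0.0621, 0.0762, 0.0762, 0.0998, 0.0998, 0.1264, 0.1264, 0.1281, 0.1281, 0.0062]  mean=-1.6113  Neff=9.7373  idx=[1, 3, 4, 5, 6, 6, 7, 8, 8, 9, 10, 10]
step 3: w=[0.0175, 0.0478, 0.0478, 0.0711, 0.0711, 0.0711, 0.1099, 0.1099, 0.1099, 0.1146, 0.1146, 0.1146]  mean=-1.4693  Neff=10.4509  idx=[1, 3, 4, 5, 6, 7, 8, 8, 9, 10, 10, 11]

post_mean = -1.4693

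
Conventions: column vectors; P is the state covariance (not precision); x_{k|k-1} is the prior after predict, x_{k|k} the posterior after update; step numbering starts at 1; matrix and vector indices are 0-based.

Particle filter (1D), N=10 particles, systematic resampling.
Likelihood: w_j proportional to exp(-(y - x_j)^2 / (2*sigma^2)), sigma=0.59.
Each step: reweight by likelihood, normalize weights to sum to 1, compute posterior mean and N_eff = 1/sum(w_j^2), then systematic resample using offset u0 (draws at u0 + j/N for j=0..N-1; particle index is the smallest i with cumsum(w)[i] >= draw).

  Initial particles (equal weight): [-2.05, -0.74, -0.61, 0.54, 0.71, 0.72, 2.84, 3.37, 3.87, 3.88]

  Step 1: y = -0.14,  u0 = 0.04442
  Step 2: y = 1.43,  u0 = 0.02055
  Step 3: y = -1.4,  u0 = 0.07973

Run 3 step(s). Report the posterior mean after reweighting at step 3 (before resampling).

step 1: w=[0.0021, 0.2344, 0.2862, 0.2023, 0.1392, 0.1359, 0.0000, 0.0000, 0.0000, 0.0000]  mean=-0.0463  Neff=4.6384  idx=[1, 1, 2, 2, 2, 3, 3, 4, 4, 5]
step 2: w=[0.0006, 0.0006, 0.0012, 0.0012, 0.0012, 0.1537, 0.1537, 0.2277, 0.2277, 0.2324]  mean=0.6537  Neff=4.8785  idx=[5, 5, 6, 7, 7, 7, 8, 8, 9, 9]
step 3: w=[0.1799, 0.1799, 0.1799, 0.0669, 0.0669, 0.0669, 0.0669, 0.0669, 0.0630, 0.0630]  mean=0.6195  Neff=7.8522  idx=[0, 0, 1, 2, 2, 3, 5, 6, 8, 9]

post_mean = 0.6195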